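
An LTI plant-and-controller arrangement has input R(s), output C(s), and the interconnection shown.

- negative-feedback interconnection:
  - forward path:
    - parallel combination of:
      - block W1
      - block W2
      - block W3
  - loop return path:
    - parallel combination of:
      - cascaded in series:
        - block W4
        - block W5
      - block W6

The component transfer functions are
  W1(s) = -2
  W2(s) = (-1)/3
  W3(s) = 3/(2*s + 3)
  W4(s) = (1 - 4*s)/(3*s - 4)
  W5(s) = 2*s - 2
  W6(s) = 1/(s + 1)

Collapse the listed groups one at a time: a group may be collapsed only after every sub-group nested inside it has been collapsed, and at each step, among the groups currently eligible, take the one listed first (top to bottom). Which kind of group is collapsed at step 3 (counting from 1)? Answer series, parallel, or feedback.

Answer: parallel

Working:
Step 1: add W1, W2, W3 (parallel)
Step 2: multiply W4, W5 (series)
Step 3: combine (W4*W5), W6 in parallel
Step 4: feedback reduction of (W1+W2+W3), ((W4*W5)+W6)
At step 3 the group reduced is parallel.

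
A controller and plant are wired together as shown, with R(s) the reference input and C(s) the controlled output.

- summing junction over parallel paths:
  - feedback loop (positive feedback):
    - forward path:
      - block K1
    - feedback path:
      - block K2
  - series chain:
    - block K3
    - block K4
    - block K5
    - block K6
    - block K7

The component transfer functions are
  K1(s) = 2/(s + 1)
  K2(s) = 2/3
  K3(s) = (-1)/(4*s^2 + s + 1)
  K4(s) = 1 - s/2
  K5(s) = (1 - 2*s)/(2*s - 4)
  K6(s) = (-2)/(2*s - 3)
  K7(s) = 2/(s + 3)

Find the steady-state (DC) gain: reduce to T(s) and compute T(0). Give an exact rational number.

Step 1 - collapse the loop (K1 forward, K2 return), giving 6/(3*s - 1)
Step 2 - reduce the series chain K3, K4, K5, K6, K7, giving (2*s - 1)/(8*s^4 + 14*s^3 - 31*s^2 - 6*s - 9)
Step 3 - sum the parallel branches [K1/(1-K1*K2)], (K3*K4*K5*K6*K7), giving (48*s^4 + 84*s^3 - 180*s^2 - 41*s - 53)/(24*s^5 + 34*s^4 - 107*s^3 + 13*s^2 - 21*s + 9)
That last expression is T(s); at s = 0 only the constant terms survive, so T(0) = -53/9.

Answer: -53/9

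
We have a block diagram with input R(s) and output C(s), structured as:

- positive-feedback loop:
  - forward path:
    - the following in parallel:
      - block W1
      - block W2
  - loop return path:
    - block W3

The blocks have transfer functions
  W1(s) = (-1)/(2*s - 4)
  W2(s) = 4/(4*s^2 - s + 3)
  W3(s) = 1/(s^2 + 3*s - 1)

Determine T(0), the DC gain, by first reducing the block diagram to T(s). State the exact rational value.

The answer is 19/31.

Reasoning:
Step 1 - combine W1, W2 in parallel = (-4*s^2 + 9*s - 19)/(8*s^3 - 18*s^2 + 10*s - 12)
Step 2 - feedback reduction of (W1+W2), W3 = (-4*s^4 - 3*s^3 + 12*s^2 - 66*s + 19)/(8*s^5 + 6*s^4 - 52*s^3 + 40*s^2 - 55*s + 31)
Evaluating the step-2 result (the overall T(s)) at s = 0 gives T(0) = 19/31.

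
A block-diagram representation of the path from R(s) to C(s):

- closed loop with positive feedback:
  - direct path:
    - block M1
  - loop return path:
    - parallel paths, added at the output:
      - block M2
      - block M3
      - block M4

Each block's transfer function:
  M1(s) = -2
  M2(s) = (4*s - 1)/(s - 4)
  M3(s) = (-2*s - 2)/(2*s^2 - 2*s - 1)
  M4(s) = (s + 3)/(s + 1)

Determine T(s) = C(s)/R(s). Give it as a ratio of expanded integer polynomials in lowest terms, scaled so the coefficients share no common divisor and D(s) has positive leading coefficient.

First reduce the diagram to T(s).

[1] add M2, M3, M4 (parallel) -> (10*s^4 - 8*s^3 - 31*s^2 + 38*s + 21)/(2*s^4 - 8*s^3 - 3*s^2 + 11*s + 4)
[2] close the feedback loop around M1, (M2+M3+M4): this yields T(s), and no further normalization is needed

Answer: (-4*s^4 + 16*s^3 + 6*s^2 - 22*s - 8)/(22*s^4 - 24*s^3 - 65*s^2 + 87*s + 46)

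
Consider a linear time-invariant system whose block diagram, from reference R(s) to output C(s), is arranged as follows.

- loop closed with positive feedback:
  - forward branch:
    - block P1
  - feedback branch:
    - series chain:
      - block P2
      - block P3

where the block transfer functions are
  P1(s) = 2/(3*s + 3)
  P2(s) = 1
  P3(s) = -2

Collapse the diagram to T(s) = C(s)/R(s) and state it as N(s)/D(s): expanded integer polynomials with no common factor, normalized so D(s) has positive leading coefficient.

Step 1. reduce the series chain P2, P3 -> -2
Step 2. close the feedback loop around P1, (P2*P3): this yields T(s), and no further normalization is needed

Final answer: 2/(3*s + 7)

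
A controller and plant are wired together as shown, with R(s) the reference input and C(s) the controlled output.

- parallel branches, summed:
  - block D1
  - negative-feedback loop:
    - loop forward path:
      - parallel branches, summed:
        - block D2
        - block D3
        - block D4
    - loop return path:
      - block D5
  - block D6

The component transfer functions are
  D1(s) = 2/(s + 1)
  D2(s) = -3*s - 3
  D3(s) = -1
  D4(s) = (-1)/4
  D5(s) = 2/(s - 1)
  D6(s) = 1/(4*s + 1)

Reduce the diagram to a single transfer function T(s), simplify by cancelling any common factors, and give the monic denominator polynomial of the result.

Answer: s^3 + 63*s^2/20 + 21*s/8 + 19/40

Working:
Step 1 - sum the parallel branches D2, D3, D4: -3*s - 17/4
Step 2 - feedback reduction of (D2+D3+D4), D5: (12*s^2 + 5*s - 17)/(20*s + 38)
Step 3 - reduce the parallel group D1, [(D2+D3+D4)/(1+(D2+D3+D4)*D5)], D6: (48*s^4 + 80*s^3 + 149*s^2 + 322*s + 97)/(80*s^3 + 252*s^2 + 210*s + 38)
The result of step 3 is T(s) in lowest terms. Its denominator has leading coefficient 80; dividing the denominator through by 80 makes it monic.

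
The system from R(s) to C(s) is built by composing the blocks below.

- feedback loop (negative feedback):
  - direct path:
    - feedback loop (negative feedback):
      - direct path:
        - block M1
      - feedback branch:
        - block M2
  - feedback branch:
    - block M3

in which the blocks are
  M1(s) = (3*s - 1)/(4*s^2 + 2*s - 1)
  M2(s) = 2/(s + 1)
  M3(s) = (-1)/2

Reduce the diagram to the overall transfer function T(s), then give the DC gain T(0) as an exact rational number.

Step 1. reduce the feedback loop with forward M1 and return M2 -> (3*s^2 + 2*s - 1)/(4*s^3 + 6*s^2 + 7*s - 3)
Step 2. feedback reduction of [M1/(1+M1*M2)], M3 -> (6*s^2 + 4*s - 2)/(8*s^3 + 9*s^2 + 12*s - 5)
That last expression is T(s); at s = 0 only the constant terms survive, so T(0) = -2/(-5) = 2/5.

Final answer: 2/5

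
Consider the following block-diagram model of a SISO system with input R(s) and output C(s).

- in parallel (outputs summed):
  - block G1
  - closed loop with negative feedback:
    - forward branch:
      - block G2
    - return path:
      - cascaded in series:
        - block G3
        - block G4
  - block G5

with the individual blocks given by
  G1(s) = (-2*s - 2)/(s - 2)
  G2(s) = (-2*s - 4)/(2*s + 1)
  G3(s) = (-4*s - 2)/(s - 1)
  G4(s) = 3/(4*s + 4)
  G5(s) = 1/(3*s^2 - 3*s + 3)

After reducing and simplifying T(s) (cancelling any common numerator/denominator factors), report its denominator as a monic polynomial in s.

1. series reduction of G3, G4 gives (-6*s - 3)/(2*s^2 - 2)
2. reduce the feedback loop with forward G2 and return (G3*G4) gives (-2*s^3 - 4*s^2 + 2*s + 4)/(2*s^3 + 7*s^2 + 13*s + 5)
3. reduce the parallel group G1, [G2/(1+G2*(G3*G4))], G5 gives (-18*s^6 - 36*s^5 - 52*s^4 - 69*s^3 - 37*s^2 - 75*s - 64)/(6*s^6 + 3*s^5 - 6*s^4 - 51*s^3 + 30*s^2 - 33*s - 30)
No further cancellation is possible in the step-3 result, so that is T(s). Its denominator becomes monic after dividing by the leading coefficient 6.

Therefore the answer is s^6 + s^5/2 - s^4 - 17*s^3/2 + 5*s^2 - 11*s/2 - 5.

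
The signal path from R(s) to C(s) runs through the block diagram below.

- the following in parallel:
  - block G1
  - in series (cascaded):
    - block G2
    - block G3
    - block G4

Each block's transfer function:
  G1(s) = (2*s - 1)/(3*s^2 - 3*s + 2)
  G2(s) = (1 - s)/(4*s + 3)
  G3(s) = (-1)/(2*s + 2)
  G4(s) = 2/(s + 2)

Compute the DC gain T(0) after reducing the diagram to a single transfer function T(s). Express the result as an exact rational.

Answer: -2/3

Working:
[1] series reduction of G2, G3, G4 -> (s - 1)/(4*s^3 + 15*s^2 + 17*s + 6)
[2] combine G1, (G2*G3*G4) in parallel -> (8*s^4 + 29*s^3 + 13*s^2 - 8)/(12*s^5 + 33*s^4 + 14*s^3 - 3*s^2 + 16*s + 12)
Step 2 gives the overall T(s). Then T(0) = -8/12 = -2/3.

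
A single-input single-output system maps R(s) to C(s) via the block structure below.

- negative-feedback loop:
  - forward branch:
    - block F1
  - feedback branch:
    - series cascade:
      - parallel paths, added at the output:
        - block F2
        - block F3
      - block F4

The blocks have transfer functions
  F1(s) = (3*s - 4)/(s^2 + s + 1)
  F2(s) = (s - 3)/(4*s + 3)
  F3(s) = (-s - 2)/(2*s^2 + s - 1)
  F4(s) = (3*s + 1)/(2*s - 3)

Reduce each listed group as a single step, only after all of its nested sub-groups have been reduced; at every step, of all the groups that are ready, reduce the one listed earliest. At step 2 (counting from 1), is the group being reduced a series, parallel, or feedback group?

Step 1. reduce the parallel group F2, F3
Step 2. series reduction of (F2+F3), F4
Step 3. apply the feedback formula to F1, ((F2+F3)*F4)
So the answer for step 2 is series.

Answer: series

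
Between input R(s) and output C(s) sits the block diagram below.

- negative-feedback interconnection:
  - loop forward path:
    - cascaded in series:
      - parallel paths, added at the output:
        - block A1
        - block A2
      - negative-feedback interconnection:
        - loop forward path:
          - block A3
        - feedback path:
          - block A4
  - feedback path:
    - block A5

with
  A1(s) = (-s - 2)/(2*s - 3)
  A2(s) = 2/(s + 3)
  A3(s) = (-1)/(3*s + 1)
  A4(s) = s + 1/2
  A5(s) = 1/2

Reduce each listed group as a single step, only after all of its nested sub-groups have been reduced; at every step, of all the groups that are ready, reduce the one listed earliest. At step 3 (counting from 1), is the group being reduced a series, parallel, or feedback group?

Reducing step by step:

[1] combine A1, A2 in parallel
[2] close the feedback loop around A3, A4
[3] multiply (A1+A2), [A3/(1+A3*A4)] (series)
[4] collapse the loop (((A1+A2)*[A3/(1+A3*A4)]) forward, A5 return)
So the answer for step 3 is series.

Answer: series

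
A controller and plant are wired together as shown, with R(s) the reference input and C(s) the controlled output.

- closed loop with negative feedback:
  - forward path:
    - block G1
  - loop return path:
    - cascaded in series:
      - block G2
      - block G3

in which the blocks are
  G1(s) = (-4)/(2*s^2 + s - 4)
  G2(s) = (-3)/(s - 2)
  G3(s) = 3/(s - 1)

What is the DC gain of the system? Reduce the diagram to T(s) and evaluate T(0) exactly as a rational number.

Step 1 - multiply G2, G3 (series) = (-9)/(s^2 - 3*s + 2)
Step 2 - collapse the loop (G1 forward, (G2*G3) return) = (-4*s^2 + 12*s - 8)/(2*s^4 - 5*s^3 - 3*s^2 + 14*s + 28)
The step-2 result is T(s). Setting s = 0: T(0) = -8/28 = -2/7.

Therefore the answer is -2/7.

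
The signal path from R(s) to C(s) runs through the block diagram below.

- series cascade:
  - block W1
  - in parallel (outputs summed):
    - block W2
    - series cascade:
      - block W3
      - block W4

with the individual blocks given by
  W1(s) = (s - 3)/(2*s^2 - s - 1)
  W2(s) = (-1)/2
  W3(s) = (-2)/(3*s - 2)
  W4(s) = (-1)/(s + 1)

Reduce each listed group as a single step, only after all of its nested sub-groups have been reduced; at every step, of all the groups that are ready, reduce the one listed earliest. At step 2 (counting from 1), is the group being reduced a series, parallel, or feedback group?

Reducing step by step:

Step 1: series reduction of W3, W4
Step 2: parallel reduction of W2, (W3*W4)
Step 3: series reduction of W1, (W2+(W3*W4))
Step 2: parallel.

Answer: parallel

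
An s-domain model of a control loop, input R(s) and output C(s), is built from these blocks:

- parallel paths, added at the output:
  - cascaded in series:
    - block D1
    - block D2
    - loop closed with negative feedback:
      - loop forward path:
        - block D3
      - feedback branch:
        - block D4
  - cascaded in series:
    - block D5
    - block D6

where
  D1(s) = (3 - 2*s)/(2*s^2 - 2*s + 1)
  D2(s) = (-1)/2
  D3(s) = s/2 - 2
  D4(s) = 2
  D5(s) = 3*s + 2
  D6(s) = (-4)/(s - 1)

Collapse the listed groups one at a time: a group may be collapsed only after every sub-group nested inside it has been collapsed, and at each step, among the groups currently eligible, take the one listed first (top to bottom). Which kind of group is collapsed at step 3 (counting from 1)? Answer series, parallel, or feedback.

The answer is series.

Reasoning:
[1] reduce the feedback loop with forward D3 and return D4
[2] cascade D1, D2, [D3/(1+D3*D4)]
[3] series reduction of D5, D6
[4] parallel reduction of (D1*D2*[D3/(1+D3*D4)]), (D5*D6)
At step 3 the group reduced is series.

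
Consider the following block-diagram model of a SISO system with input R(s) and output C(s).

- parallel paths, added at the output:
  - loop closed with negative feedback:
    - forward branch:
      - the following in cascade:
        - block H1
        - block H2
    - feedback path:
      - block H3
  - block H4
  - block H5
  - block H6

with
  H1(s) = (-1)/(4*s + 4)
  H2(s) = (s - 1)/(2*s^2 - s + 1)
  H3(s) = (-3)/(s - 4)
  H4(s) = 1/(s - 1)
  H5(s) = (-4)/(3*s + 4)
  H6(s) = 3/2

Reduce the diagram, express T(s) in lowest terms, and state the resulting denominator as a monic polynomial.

First reduce the diagram to T(s).

1. series reduction of H1, H2; result (1 - s)/(8*s^3 + 4*s^2 + 4)
2. close the feedback loop around (H1*H2), H3; result (-s^2 + 5*s - 4)/(8*s^4 - 28*s^3 - 16*s^2 + 7*s - 19)
3. parallel reduction of [(H1*H2)/(1+(H1*H2)*H3)], H4, H5, H6; result (72*s^6 - 244*s^5 - 146*s^4 - 37*s^3 - 234*s^2 - 39*s - 44)/(48*s^6 - 152*s^5 - 216*s^4 + 234*s^3 + 28*s^2 - 94*s + 152)
That last expression is T(s), already simplified. Scaling its denominator by 1/48 (the reciprocal of the leading coefficient) yields the monic denominator.

Answer: s^6 - 19*s^5/6 - 9*s^4/2 + 39*s^3/8 + 7*s^2/12 - 47*s/24 + 19/6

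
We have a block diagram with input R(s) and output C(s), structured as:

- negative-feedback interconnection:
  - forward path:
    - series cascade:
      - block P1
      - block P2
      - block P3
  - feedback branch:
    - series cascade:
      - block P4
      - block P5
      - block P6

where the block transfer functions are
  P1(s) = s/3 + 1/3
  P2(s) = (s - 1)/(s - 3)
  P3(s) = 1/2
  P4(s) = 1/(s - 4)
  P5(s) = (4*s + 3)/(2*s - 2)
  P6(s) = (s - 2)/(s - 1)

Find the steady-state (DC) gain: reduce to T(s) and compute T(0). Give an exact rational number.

Reducing step by step:

Step 1. multiply P1, P2, P3 (series); result (s^2 - 1)/(6*s - 18)
Step 2. reduce the series chain P4, P5, P6; result (4*s^2 - 5*s - 6)/(2*s^3 - 12*s^2 + 18*s - 8)
Step 3. apply the feedback formula to (P1*P2*P3), (P4*P5*P6); result (2*s^4 - 10*s^3 + 6*s^2 + 10*s - 8)/(16*s^3 - 97*s^2 + 217*s - 150)
Evaluating the step-3 result (the overall T(s)) at s = 0 gives T(0) = -8/(-150) = 4/75.

Answer: 4/75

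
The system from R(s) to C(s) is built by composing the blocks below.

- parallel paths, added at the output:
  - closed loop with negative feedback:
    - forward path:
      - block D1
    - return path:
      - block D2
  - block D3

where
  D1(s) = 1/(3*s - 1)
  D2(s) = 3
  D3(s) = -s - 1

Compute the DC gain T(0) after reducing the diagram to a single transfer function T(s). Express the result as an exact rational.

[1] close the feedback loop around D1, D2; result 1/(3*s + 2)
[2] combine [D1/(1+D1*D2)], D3 in parallel; result (-3*s^2 - 5*s - 1)/(3*s + 2)
The step-2 result is T(s). Setting s = 0: T(0) = -1/2.

Final answer: -1/2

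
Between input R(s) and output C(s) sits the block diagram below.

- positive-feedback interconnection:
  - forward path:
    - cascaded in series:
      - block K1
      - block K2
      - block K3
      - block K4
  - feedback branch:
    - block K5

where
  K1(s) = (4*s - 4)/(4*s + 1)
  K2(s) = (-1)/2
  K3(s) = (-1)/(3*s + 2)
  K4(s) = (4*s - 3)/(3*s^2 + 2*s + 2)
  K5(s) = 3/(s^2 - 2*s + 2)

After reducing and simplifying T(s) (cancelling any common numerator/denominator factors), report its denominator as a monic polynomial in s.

[1] multiply K1, K2, K3, K4 (series) -> (8*s^2 - 14*s + 6)/(36*s^4 + 57*s^3 + 52*s^2 + 26*s + 4)
[2] feedback reduction of (K1*K2*K3*K4), K5 -> (8*s^4 - 30*s^3 + 50*s^2 - 40*s + 12)/(36*s^6 - 15*s^5 + 10*s^4 + 36*s^3 + 32*s^2 + 86*s - 10)
Step 2 gives the fully reduced T(s), with no common factor left to cancel. The denominator's leading coefficient is 36, so divide each of its coefficients by 36 to get the monic form.

Answer: s^6 - 5*s^5/12 + 5*s^4/18 + s^3 + 8*s^2/9 + 43*s/18 - 5/18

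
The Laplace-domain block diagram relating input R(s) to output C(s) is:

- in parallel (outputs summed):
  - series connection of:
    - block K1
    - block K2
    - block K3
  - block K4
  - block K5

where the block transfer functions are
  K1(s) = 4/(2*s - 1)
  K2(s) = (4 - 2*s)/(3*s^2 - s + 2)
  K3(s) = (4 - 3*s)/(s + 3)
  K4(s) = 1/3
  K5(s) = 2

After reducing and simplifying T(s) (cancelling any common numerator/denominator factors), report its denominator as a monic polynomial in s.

The answer is s^4 + 13*s^3/6 - 5*s^2/3 + 13*s/6 - 1.

Reasoning:
Step 1. combine K1, K2, K3 in series = (24*s^2 - 80*s + 64)/(6*s^4 + 13*s^3 - 10*s^2 + 13*s - 6)
Step 2. sum the parallel branches (K1*K2*K3), K4, K5 = (42*s^4 + 91*s^3 + 2*s^2 - 149*s + 150)/(18*s^4 + 39*s^3 - 30*s^2 + 39*s - 18)
T(s) is the step-2 result (common factors already cancelled). Leading coefficient of the denominator: 18. Divide through by 18 for the monic polynomial.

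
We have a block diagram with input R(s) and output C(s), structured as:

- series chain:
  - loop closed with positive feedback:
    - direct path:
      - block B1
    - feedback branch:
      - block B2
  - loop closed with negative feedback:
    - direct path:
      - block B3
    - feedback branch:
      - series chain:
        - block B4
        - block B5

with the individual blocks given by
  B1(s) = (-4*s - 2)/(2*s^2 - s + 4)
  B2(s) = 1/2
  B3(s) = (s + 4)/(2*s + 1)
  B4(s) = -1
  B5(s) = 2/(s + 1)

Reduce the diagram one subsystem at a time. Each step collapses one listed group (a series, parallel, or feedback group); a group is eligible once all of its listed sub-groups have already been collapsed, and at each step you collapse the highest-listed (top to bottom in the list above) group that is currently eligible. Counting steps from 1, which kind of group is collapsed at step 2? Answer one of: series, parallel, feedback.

1. close the feedback loop around B1, B2
2. cascade B4, B5
3. collapse the loop (B3 forward, (B4*B5) return)
4. multiply [B1/(1-B1*B2)], [B3/(1+B3*(B4*B5))] (series)
At step 2 the group reduced is series.

Final answer: series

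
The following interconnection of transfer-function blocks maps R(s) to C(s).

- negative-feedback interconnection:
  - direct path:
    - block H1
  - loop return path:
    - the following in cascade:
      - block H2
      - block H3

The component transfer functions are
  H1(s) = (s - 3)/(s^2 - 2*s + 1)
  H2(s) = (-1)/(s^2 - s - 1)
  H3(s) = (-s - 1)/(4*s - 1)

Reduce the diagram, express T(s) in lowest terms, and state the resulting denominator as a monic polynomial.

First reduce the diagram to T(s).

Step 1 - combine H2, H3 in series -> (s + 1)/(4*s^3 - 5*s^2 - 3*s + 1)
Step 2 - feedback reduction of H1, (H2*H3) -> (4*s^4 - 17*s^3 + 12*s^2 + 10*s - 3)/(4*s^5 - 13*s^4 + 11*s^3 + 3*s^2 - 7*s - 2)
The result of step 2 is T(s) in lowest terms. Its denominator has leading coefficient 4; dividing the denominator through by 4 makes it monic.

Answer: s^5 - 13*s^4/4 + 11*s^3/4 + 3*s^2/4 - 7*s/4 - 1/2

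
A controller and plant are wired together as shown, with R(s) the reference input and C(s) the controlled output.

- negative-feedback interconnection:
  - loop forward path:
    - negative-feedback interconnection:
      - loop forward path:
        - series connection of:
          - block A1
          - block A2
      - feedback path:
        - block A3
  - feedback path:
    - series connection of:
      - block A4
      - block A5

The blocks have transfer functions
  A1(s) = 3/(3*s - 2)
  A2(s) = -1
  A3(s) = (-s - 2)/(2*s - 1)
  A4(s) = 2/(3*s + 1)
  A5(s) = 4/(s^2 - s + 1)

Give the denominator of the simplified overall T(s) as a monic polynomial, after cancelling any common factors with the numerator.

Answer: s^5 - 4*s^4/3 + 22*s^3/9 - s^2 - 2*s + 16/9

Working:
Step 1 - cascade A1, A2, giving (-3)/(3*s - 2)
Step 2 - apply the feedback formula to (A1*A2), A3, giving (3 - 6*s)/(6*s^2 - 4*s + 8)
Step 3 - combine A4, A5 in series, giving 8/(3*s^3 - 2*s^2 + 2*s + 1)
Step 4 - apply the feedback formula to [(A1*A2)/(1+(A1*A2)*A3)], (A4*A5), giving (-18*s^4 + 21*s^3 - 18*s^2 + 3)/(18*s^5 - 24*s^4 + 44*s^3 - 18*s^2 - 36*s + 32)
Step 4 gives the fully reduced T(s), with no common factor left to cancel. The denominator's leading coefficient is 18, so divide each of its coefficients by 18 to get the monic form.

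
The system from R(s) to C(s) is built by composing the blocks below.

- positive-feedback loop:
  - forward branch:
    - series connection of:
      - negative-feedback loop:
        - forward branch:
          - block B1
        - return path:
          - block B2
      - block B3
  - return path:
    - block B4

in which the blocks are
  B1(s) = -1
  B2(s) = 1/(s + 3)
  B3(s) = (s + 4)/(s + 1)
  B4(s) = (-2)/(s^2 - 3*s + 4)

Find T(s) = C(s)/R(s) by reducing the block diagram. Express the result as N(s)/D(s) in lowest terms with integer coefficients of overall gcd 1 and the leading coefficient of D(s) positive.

Reducing step by step:

Step 1. collapse the loop (B1 forward, B2 return) gives (-s - 3)/(s + 2)
Step 2. reduce the series chain [B1/(1+B1*B2)], B3 gives (-s^2 - 7*s - 12)/(s^2 + 3*s + 2)
Step 3. reduce the feedback loop with forward ([B1/(1+B1*B2)]*B3) and return B4: this yields T(s), and no further normalization is needed

Answer: (-s^4 - 4*s^3 + 5*s^2 + 8*s - 48)/(s^4 - 5*s^2 - 8*s - 16)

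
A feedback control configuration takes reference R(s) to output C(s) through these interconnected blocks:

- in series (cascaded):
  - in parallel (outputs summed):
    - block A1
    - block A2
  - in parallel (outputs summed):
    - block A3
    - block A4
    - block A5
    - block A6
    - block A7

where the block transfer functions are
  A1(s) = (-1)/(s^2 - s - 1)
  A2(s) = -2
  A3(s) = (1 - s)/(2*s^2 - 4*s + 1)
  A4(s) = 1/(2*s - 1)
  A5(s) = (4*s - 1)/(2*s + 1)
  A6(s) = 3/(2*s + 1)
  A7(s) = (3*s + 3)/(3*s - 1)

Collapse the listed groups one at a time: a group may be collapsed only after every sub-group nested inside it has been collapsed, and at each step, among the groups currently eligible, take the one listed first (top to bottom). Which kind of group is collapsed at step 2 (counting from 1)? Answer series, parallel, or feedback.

1. add A1, A2 (parallel)
2. reduce the parallel group A3, A4, A5, A6, A7
3. combine (A1+A2), (A3+A4+A5+A6+A7) in series
The group at step 2 is a parallel group.

Therefore the answer is parallel.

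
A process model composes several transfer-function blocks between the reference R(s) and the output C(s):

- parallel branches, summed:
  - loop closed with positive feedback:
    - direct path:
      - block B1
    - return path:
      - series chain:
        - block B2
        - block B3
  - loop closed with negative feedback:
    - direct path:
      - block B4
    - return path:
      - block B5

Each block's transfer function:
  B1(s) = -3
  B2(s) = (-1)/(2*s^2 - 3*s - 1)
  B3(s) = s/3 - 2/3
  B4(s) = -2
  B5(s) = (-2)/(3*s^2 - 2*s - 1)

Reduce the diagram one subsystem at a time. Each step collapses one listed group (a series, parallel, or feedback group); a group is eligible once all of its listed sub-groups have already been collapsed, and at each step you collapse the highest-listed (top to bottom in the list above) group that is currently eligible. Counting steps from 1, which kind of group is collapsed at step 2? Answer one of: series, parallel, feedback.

The answer is feedback.

Reasoning:
Step 1: cascade B2, B3
Step 2: apply the feedback formula to B1, (B2*B3)
Step 3: collapse the loop (B4 forward, B5 return)
Step 4: add [B1/(1-B1*(B2*B3))], [B4/(1+B4*B5)] (parallel)
Step 2 collapses a feedback group.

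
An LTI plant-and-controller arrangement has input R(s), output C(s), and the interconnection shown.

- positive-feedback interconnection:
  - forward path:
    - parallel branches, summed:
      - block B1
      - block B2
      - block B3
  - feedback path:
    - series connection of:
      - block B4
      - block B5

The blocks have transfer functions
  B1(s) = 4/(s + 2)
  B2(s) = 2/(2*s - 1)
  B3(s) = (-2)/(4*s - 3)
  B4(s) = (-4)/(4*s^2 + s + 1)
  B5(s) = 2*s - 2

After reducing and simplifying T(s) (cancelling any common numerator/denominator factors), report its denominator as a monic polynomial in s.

(1) sum the parallel branches B1, B2, B3: (36*s^2 - 36*s + 4)/(8*s^3 + 6*s^2 - 17*s + 6)
(2) series reduction of B4, B5: (8 - 8*s)/(4*s^2 + s + 1)
(3) feedback reduction of (B1+B2+B3), (B4*B5): (144*s^4 - 108*s^3 + 16*s^2 - 32*s + 4)/(32*s^5 + 32*s^4 + 234*s^3 - 563*s^2 + 309*s - 26)
That last expression is T(s), already simplified. Scaling its denominator by 1/32 (the reciprocal of the leading coefficient) yields the monic denominator.

Therefore the answer is s^5 + s^4 + 117*s^3/16 - 563*s^2/32 + 309*s/32 - 13/16.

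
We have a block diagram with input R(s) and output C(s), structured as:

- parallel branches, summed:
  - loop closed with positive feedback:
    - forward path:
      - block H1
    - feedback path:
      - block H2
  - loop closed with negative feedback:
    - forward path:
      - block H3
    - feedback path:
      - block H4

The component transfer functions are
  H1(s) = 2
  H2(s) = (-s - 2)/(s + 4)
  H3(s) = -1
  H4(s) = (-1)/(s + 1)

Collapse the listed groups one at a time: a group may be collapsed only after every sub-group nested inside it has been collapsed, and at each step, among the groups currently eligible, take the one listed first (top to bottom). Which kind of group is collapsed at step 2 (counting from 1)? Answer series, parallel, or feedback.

Step 1 - apply the feedback formula to H1, H2
Step 2 - feedback reduction of H3, H4
Step 3 - reduce the parallel group [H1/(1-H1*H2)], [H3/(1+H3*H4)]
At step 2 the group reduced is feedback.

Therefore the answer is feedback.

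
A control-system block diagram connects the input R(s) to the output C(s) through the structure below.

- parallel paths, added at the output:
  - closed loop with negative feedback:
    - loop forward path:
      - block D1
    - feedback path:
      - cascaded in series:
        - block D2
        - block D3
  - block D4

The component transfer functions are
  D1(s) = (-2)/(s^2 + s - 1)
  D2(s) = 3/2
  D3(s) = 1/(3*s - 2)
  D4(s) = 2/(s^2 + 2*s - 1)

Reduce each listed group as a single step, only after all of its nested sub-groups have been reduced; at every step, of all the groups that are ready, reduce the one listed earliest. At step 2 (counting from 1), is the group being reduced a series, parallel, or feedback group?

Reducing step by step:

Step 1. cascade D2, D3
Step 2. feedback reduction of D1, (D2*D3)
Step 3. add [D1/(1+D1*(D2*D3))], D4 (parallel)
The group at step 2 is a feedback group.

Answer: feedback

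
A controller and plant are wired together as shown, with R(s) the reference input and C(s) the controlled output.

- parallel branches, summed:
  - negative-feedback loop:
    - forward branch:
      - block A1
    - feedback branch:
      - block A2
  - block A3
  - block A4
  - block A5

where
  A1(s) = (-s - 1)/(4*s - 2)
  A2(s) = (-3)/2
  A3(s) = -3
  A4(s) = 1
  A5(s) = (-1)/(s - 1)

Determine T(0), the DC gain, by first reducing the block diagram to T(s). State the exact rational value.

1. apply the feedback formula to A1, A2 gives (-2*s - 2)/(11*s - 1)
2. add [A1/(1+A1*A2)], A3, A4, A5 (parallel) gives (-24*s^2 + 13*s + 1)/(11*s^2 - 12*s + 1)
DC gain: substitute s = 0 into T(s) from step 2: T(0) = 1/1 = 1.

Therefore the answer is 1.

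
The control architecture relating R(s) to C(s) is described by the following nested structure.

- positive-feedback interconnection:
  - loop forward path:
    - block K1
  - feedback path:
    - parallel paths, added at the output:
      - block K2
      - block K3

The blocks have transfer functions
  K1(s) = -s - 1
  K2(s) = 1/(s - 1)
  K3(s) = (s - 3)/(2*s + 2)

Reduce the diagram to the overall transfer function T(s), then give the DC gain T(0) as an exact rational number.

Step 1: add K2, K3 (parallel) = (s^2 - 2*s + 5)/(2*s^2 - 2)
Step 2: reduce the feedback loop with forward K1 and return (K2+K3) = (2 - 2*s^2)/(s^2 + 3)
DC gain: substitute s = 0 into T(s) from step 2: T(0) = 2/3.

Therefore the answer is 2/3.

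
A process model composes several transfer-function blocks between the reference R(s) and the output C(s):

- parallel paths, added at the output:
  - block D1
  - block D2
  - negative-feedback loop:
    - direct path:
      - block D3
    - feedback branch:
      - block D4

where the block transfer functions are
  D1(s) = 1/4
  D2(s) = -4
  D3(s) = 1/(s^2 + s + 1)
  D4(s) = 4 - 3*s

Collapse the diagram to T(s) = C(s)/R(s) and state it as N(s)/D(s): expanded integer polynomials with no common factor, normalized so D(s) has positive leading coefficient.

Answer: (-15*s^2 + 30*s - 71)/(4*s^2 - 8*s + 20)

Working:
Step 1 - collapse the loop (D3 forward, D4 return): 1/(s^2 - 2*s + 5)
Step 2 - sum the parallel branches D1, D2, [D3/(1+D3*D4)]: this yields T(s), and no further normalization is needed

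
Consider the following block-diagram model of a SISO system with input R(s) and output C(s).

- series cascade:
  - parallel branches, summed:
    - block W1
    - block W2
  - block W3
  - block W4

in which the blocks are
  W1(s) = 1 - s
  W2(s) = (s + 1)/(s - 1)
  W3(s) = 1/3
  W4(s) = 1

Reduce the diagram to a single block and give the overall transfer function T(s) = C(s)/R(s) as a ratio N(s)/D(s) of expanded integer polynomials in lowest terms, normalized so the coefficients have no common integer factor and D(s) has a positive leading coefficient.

[1] parallel reduction of W1, W2: (-s^2 + 3*s)/(s - 1)
[2] combine (W1+W2), W3, W4 in series - this is the overall T(s), already in the required normalized form

Final answer: (-s^2 + 3*s)/(3*s - 3)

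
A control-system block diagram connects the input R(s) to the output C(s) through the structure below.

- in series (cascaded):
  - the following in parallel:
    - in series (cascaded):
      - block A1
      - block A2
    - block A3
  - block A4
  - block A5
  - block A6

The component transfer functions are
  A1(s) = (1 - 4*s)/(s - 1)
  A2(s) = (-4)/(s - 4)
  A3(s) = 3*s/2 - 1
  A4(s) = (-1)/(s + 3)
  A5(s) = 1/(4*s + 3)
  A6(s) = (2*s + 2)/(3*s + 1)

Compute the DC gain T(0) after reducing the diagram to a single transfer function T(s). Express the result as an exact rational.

Answer: 4/9

Working:
1. reduce the series chain A1, A2 = (16*s - 4)/(s^2 - 5*s + 4)
2. parallel reduction of (A1*A2), A3 = (3*s^3 - 17*s^2 + 54*s - 16)/(2*s^2 - 10*s + 8)
3. reduce the series chain ((A1*A2)+A3), A4, A5, A6 = (-3*s^4 + 14*s^3 - 37*s^2 - 38*s + 16)/(12*s^5 - 11*s^4 - 155*s^3 - 5*s^2 + 123*s + 36)
That last expression is T(s); at s = 0 only the constant terms survive, so T(0) = 16/36 = 4/9.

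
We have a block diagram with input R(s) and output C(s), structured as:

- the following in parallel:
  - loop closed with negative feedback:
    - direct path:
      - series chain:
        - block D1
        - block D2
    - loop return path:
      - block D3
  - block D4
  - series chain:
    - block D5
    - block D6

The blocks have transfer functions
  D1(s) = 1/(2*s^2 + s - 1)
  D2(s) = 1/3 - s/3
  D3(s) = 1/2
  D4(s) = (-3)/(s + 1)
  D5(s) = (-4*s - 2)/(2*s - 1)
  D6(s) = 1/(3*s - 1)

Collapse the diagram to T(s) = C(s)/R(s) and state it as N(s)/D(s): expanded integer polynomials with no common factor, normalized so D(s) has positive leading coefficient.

Reducing step by step:

Step 1: cascade D1, D2; result (1 - s)/(6*s^2 + 3*s - 3)
Step 2: reduce the feedback loop with forward (D1*D2) and return D3; result (2 - 2*s)/(12*s^2 + 5*s - 5)
Step 3: series reduction of D5, D6; result (-4*s - 2)/(6*s^2 - 5*s + 1)
Step 4: add [(D1*D2)/(1+(D1*D2)*D3)], D4, (D5*D6) (parallel), which is the overall transfer function T(s) = C(s)/R(s) in lowest terms

Answer: (-276*s^4 + 8*s^3 + 105*s^2 - 80*s + 27)/(72*s^5 + 42*s^4 - 73*s^3 - 13*s^2 + 25*s - 5)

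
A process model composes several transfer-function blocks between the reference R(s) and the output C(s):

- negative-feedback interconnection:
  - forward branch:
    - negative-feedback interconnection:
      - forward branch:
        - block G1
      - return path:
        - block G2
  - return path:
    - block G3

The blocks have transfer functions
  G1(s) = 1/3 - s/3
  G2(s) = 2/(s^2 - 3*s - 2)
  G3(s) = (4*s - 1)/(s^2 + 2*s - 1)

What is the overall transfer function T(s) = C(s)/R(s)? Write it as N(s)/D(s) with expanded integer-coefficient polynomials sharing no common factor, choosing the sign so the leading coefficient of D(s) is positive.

Step 1. apply the feedback formula to G1, G2 -> (-s^3 + 4*s^2 - s - 2)/(3*s^2 - 11*s - 4)
Step 2. apply the feedback formula to [G1/(1+G1*G2)], G3: this yields T(s), and no further normalization is needed

Hence the answer: (s^5 - 2*s^4 - 8*s^3 + 8*s^2 + 3*s - 2)/(s^4 - 12*s^3 + 37*s^2 + 4*s - 6)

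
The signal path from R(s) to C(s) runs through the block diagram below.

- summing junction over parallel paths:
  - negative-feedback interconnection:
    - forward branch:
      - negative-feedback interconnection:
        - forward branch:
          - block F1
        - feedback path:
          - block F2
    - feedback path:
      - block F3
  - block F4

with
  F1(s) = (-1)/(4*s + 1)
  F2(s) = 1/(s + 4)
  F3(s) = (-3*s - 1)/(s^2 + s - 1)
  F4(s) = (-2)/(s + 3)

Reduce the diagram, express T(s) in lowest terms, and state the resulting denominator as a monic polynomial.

First reduce the diagram to T(s).

[1] apply the feedback formula to F1, F2; result (-s - 4)/(4*s^2 + 17*s + 3)
[2] collapse the loop ([F1/(1+F1*F2)] forward, F3 return); result (-s^3 - 5*s^2 - 3*s + 4)/(4*s^4 + 21*s^3 + 19*s^2 - s + 1)
[3] combine [[F1/(1+F1*F2)]/(1+[F1/(1+F1*F2)]*F3)], F4 in parallel; result (-9*s^4 - 50*s^3 - 56*s^2 - 3*s + 10)/(4*s^5 + 33*s^4 + 82*s^3 + 56*s^2 - 2*s + 3)
That last expression is T(s), already simplified. Scaling its denominator by 1/4 (the reciprocal of the leading coefficient) yields the monic denominator.

Answer: s^5 + 33*s^4/4 + 41*s^3/2 + 14*s^2 - s/2 + 3/4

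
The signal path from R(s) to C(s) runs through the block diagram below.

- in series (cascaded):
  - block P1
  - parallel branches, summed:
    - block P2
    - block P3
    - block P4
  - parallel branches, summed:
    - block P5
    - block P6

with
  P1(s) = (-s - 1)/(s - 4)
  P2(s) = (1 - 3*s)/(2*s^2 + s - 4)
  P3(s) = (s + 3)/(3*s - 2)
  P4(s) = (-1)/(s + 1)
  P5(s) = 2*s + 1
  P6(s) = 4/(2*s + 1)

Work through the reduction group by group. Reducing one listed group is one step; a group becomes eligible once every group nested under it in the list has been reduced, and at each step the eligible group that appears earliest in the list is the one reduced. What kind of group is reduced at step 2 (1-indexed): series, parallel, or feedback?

Step 1 - reduce the parallel group P2, P3, P4
Step 2 - reduce the parallel group P5, P6
Step 3 - series reduction of P1, (P2+P3+P4), (P5+P6)
Step 2: parallel.

Answer: parallel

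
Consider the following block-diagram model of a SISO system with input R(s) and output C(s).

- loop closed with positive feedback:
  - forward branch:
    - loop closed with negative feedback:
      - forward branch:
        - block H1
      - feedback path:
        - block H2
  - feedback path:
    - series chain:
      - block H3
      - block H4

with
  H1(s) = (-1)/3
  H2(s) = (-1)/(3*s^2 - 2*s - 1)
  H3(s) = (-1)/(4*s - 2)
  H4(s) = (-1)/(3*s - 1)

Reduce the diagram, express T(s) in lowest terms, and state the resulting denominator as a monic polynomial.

First reduce the diagram to T(s).

(1) reduce the feedback loop with forward H1 and return H2 = (-3*s^2 + 2*s + 1)/(9*s^2 - 6*s - 2)
(2) series reduction of H3, H4 = 1/(12*s^2 - 10*s + 2)
(3) apply the feedback formula to [H1/(1+H1*H2)], (H3*H4) = (-36*s^4 + 54*s^3 - 14*s^2 - 6*s + 2)/(108*s^4 - 162*s^3 + 57*s^2 + 6*s - 5)
That last expression is T(s), already simplified. Scaling its denominator by 1/108 (the reciprocal of the leading coefficient) yields the monic denominator.

Answer: s^4 - 3*s^3/2 + 19*s^2/36 + s/18 - 5/108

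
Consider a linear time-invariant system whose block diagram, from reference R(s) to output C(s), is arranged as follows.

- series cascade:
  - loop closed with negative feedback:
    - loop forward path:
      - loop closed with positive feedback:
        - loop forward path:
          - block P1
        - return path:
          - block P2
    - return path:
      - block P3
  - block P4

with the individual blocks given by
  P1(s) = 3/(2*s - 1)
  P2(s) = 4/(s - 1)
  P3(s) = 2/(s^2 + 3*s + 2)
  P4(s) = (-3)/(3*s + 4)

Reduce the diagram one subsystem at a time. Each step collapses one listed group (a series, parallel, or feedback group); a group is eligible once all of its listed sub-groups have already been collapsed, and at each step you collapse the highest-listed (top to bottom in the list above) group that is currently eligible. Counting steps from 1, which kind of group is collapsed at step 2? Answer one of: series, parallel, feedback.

(1) collapse the loop (P1 forward, P2 return)
(2) reduce the feedback loop with forward [P1/(1-P1*P2)] and return P3
(3) multiply [[P1/(1-P1*P2)]/(1+[P1/(1-P1*P2)]*P3)], P4 (series)
At step 2 the group reduced is feedback.

Final answer: feedback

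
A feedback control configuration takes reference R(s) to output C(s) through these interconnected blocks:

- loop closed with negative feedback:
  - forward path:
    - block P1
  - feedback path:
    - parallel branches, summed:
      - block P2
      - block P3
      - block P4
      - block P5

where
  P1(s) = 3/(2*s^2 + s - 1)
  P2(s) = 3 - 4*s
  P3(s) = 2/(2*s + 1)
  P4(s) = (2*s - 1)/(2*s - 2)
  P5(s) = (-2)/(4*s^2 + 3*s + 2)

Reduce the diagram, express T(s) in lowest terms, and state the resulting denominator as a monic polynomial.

Step 1. reduce the parallel group P2, P3, P4, P5: (-64*s^5 + 48*s^4 + 64*s^3 + 14*s^2 - 17*s - 18)/(16*s^4 + 4*s^3 - 6*s^2 - 10*s - 4)
Step 2. close the feedback loop around P1, (P2+P3+P4+P5): (48*s^4 + 12*s^3 - 18*s^2 - 30*s - 12)/(32*s^6 - 168*s^5 + 120*s^4 + 162*s^3 + 30*s^2 - 45*s - 50)
Step 2 gives the fully reduced T(s), with no common factor left to cancel. The denominator's leading coefficient is 32, so divide each of its coefficients by 32 to get the monic form.

Therefore the answer is s^6 - 21*s^5/4 + 15*s^4/4 + 81*s^3/16 + 15*s^2/16 - 45*s/32 - 25/16.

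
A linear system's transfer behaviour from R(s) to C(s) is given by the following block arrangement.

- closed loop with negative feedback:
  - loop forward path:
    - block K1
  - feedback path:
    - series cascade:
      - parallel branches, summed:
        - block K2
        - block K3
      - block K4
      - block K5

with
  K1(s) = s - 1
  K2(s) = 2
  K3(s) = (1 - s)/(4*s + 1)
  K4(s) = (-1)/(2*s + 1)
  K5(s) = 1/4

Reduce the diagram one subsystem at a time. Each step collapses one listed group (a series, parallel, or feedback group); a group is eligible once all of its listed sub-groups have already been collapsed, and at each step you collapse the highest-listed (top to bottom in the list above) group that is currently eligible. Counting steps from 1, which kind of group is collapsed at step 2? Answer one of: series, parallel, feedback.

Answer: series

Working:
Step 1. parallel reduction of K2, K3
Step 2. series reduction of (K2+K3), K4, K5
Step 3. close the feedback loop around K1, ((K2+K3)*K4*K5)
The group at step 2 is a series group.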